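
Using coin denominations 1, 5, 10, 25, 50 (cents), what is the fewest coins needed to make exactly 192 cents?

Use the largest denomination that fits, subtract, and repeat.
192 = 3×50 + 1×25 + 1×10 + 1×5 + 2×1
Total coins = 3 + 1 + 1 + 1 + 2 = 8

8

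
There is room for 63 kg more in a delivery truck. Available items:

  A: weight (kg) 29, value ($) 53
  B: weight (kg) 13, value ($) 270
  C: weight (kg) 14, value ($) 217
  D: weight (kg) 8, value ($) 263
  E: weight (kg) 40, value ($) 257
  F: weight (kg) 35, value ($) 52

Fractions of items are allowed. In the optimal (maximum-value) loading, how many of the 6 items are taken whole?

3

Greedy by value/weight ratio, highest first.
Order: D (263/8=32.88) > B (270/13=20.77) > C (217/14=15.50) > E (257/40=6.42) > A (53/29=1.83) > F (52/35=1.49)
Fill: take D (8 @ 263) → take B (13 @ 270) → take C (14 @ 217) → take 28/40 of E → 179.90; 63/63 used.
3 item(s) taken whole; one partial (take 28/40 of E).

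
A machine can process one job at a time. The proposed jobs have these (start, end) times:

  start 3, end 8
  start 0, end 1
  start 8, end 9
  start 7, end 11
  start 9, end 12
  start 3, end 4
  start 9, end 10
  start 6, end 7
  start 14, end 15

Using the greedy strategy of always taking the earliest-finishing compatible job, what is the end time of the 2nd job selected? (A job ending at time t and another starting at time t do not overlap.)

Order by finish time; keep every interval that doesn't clash with the previous kept one.
Sorted by end: (0,1)  (3,4)  (6,7)  (3,8)  (8,9)  (9,10)  (7,11)  (9,12)  (14,15)
take (0,1); take (3,4); take (6,7); skip (3,8); take (8,9); take (9,10); skip (7,11); skip (9,12); take (14,15).
Selected: (0,1) (3,4) (6,7) (8,9) (9,10) (14,15)

4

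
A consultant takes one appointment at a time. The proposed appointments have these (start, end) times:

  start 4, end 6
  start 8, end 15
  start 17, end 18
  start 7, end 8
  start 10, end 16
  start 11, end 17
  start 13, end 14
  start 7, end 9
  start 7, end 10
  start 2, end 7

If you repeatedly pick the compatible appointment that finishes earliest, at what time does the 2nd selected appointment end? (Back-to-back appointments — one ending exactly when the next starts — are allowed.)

Greedy by earliest finish: after sorting by end time, pick each interval compatible with the last pick.
By end time: (4,6), (2,7), (7,8), (7,9), (7,10), (13,14), (8,15), (10,16), (11,17), (17,18).
Pick (4,6); next start ≥ 6 → (7,8); next start ≥ 8 → (13,14); next start ≥ 14 → (17,18).
Selected: (4,6) (7,8) (13,14) (17,18)

8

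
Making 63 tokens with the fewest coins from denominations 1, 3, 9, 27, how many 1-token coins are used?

63 − 2×27→9 − 1×9→0
Count of 1: 0

0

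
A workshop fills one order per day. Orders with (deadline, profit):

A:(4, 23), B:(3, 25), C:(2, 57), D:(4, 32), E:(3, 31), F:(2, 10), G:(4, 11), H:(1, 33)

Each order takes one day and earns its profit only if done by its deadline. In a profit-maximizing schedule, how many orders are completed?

4

Take jobs in profit order; each goes to the latest open slot no later than its deadline.
Profit order: C=57 H=33 D=32 E=31 B=25 A=23 G=11 F=10
Assign: C→slot 2, H→slot 1, D→slot 4, E→slot 3, B skipped, A skipped, G skipped, F skipped.
Slots: [1:H] [2:C] [3:E] [4:D]
4 of 8 scheduled.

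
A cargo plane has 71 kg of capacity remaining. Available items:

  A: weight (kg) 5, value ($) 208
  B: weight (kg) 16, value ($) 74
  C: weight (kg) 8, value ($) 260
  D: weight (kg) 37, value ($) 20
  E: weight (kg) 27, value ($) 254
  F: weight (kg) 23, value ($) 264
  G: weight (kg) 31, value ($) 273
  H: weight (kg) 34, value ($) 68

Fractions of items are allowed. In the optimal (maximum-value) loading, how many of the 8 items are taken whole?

Greedy by value/weight ratio, highest first.
Ratios (sorted): A 41.60, C 32.50, F 11.48, E 9.41, G 8.81, B 4.62, H 2.00, D 0.54
take A (5 @ 208); take C (8 @ 260); take F (23 @ 264); take E (27 @ 254); take 8/31 of G → 70.45. Capacity used 71/71.
4 item(s) taken whole; one partial (take 8/31 of G).

4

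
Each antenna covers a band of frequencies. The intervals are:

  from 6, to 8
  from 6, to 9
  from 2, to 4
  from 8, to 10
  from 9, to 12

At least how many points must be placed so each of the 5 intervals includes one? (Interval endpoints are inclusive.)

Sort by right endpoint; whenever an interval is uncovered, place a point at its right end.
Sorted: [2,4] [6,8] [6,9] [8,10] [9,12]
{[2,4]} hit by 4; {[6,8],[6,9],[8,10]} hit by 8; {[9,12]} hit by 12.
Points: 4, 8, 12 (3 total).

3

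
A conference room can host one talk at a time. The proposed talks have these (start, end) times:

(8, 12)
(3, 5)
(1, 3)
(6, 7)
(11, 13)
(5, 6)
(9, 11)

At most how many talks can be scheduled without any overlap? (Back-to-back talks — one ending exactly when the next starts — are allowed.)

Order by finish time; keep every interval that doesn't clash with the previous kept one.
Sorted by end: (1,3)  (3,5)  (5,6)  (6,7)  (9,11)  (8,12)  (11,13)
take (1,3); take (3,5); take (5,6); take (6,7); take (9,11); take (11,13).
Selected 6 talks.

6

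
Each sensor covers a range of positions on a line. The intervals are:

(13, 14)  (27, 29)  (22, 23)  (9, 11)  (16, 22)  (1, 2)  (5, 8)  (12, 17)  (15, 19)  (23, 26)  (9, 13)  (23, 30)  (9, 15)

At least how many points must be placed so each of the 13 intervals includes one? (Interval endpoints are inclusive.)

7

Sort by right endpoint; whenever an interval is uncovered, place a point at its right end.
By right end: [1,2]  [5,8]  [9,11]  [9,13]  [13,14]  [9,15]  [12,17]  [15,19]  [16,22]  [22,23]  [23,26]  [27,29]  [23,30]
[1,2] uncovered → point at 2; [5,8] uncovered → point at 8; [9,11] uncovered → point at 11; [13,14] uncovered → point at 14; [15,19] uncovered → point at 19; [22,23] uncovered → point at 23; [27,29] uncovered → point at 29.
Points: 2, 8, 11, 14, 19, 23, 29 (7 total).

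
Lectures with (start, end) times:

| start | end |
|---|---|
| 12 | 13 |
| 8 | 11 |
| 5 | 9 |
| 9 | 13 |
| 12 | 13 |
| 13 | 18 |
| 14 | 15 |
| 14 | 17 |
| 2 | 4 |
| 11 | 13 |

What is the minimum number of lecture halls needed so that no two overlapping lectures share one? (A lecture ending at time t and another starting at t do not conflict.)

4

starts: [2, 5, 8, 9, 11, 12, 12, 13, 14, 14]
ends:   [4, 9, 11, 13, 13, 13, 13, 15, 17, 18]
s2→1 e4→0 s5→1 s8→2 e9→1 s9→2 e11→1 s11→2 s12→3 s12→4  — peak 4.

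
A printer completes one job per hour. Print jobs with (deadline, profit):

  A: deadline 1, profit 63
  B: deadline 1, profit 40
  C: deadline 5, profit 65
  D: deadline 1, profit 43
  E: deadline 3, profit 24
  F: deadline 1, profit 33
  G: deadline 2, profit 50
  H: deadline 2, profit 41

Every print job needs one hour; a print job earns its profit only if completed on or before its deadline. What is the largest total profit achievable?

Sort by profit descending; place each in the latest free slot ≤ its deadline.
Profit order: C=65 A=63 G=50 D=43 H=41 B=40 F=33 E=24
Assign: C→slot 5, A→slot 1, G→slot 2, D skipped, H skipped, B skipped, F skipped, E→slot 3.
Slots: [1:A] [2:G] [3:E] [5:C]
Profit = 63 + 50 + 24 + 65 = 202

202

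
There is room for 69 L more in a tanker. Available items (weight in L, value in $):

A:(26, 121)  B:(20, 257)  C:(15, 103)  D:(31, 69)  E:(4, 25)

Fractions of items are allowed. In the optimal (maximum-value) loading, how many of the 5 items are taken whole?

4

Ratios (sorted): B 12.85, C 6.87, E 6.25, A 4.65, D 2.23
take B (20 @ 257); take C (15 @ 103); take E (4 @ 25); take A (26 @ 121); take 4/31 of D → 8.90. Capacity used 69/69.
4 item(s) taken whole; one partial (take 4/31 of D).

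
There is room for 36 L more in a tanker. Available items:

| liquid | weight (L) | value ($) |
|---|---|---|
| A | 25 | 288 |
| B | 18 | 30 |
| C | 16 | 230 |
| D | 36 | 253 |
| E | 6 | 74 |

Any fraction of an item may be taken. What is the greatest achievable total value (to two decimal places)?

Greedy by value/weight ratio, highest first.
Ratios (sorted): C 14.38, E 12.33, A 11.52, D 7.03, B 1.67
take C (16 @ 230); take E (6 @ 74); take 14/25 of A → 161.28. Capacity used 36/36.
Total value = 465.28

465.28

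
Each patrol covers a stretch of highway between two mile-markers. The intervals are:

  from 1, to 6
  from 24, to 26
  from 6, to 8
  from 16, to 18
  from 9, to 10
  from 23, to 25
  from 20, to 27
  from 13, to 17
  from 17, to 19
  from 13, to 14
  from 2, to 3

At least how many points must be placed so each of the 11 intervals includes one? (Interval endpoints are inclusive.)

Sort by right endpoint; whenever an interval is uncovered, place a point at its right end.
Sorted: [2,3] [1,6] [6,8] [9,10] [13,14] [13,17] [16,18] [17,19] [23,25] [24,26] [20,27]
{[2,3],[1,6]} hit by 3; {[6,8]} hit by 8; {[9,10]} hit by 10; {[13,14],[13,17]} hit by 14; {[16,18],[17,19]} hit by 18; {[23,25],[24,26],[20,27]} hit by 25.
Points: 3, 8, 10, 14, 18, 25 (6 total).

6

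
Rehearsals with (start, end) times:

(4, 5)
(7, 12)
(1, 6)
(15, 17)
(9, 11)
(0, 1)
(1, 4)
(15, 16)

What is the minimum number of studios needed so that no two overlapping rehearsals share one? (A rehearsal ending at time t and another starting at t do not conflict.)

Count concurrent intervals with a sweep; the peak is the room count.
starts: [0, 1, 1, 4, 7, 9, 15, 15]
ends:   [1, 4, 5, 6, 11, 12, 16, 17]
s0→1 e1→0 s1→1 s1→2  — peak 2.

2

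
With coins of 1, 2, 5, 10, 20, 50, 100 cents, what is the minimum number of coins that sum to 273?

Greedy: take as many of the largest coin as possible, then repeat with the remainder.
273 − 2×100→73 − 1×50→23 − 1×20→3 − 1×2→1 − 1×1→0
Total coins = 2 + 1 + 1 + 1 + 1 = 6

6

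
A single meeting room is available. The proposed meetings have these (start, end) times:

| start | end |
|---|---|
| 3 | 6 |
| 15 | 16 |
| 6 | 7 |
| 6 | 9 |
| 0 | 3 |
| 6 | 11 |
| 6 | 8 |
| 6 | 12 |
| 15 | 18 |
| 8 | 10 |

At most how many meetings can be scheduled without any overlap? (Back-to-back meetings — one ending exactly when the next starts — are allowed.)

By end time: (0,3), (3,6), (6,7), (6,8), (6,9), (8,10), (6,11), (6,12), (15,16), (15,18).
Pick (0,3); next start ≥ 3 → (3,6); next start ≥ 6 → (6,7); next start ≥ 7 → (8,10); next start ≥ 10 → (15,16).
Selected 5 meetings.

5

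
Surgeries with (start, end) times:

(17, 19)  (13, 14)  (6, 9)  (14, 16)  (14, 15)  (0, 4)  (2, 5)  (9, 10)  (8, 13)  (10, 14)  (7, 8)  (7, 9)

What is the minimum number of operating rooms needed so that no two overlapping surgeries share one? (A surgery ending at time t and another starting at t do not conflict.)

3

starts: [0, 2, 6, 7, 7, 8, 9, 10, 13, 14, 14, 17]
ends:   [4, 5, 8, 9, 9, 10, 13, 14, 14, 15, 16, 19]
s0→1 s2→2 e4→1 e5→0 s6→1 s7→2 s7→3  — peak 3.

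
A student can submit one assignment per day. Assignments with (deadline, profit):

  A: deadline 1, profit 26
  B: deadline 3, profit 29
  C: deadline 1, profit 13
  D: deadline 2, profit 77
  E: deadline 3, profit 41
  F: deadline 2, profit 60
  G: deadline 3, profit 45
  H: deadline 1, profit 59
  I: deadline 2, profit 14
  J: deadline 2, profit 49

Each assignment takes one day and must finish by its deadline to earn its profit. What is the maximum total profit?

Profit order: D=77 F=60 H=59 J=49 G=45 E=41 B=29 A=26 I=14 C=13
Assign: D→slot 2, F→slot 1, H skipped, J skipped, G→slot 3, E skipped, B skipped, A skipped, I skipped, C skipped.
Slots: [1:F] [2:D] [3:G]
Profit = 60 + 77 + 45 = 182

182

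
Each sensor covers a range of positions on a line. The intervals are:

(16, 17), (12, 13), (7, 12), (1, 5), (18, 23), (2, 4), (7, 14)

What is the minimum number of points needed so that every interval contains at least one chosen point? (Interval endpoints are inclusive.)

Process intervals by earliest right end; each time one isn't hit yet, stab at its right endpoint.
By right end: [2,4]  [1,5]  [7,12]  [12,13]  [7,14]  [16,17]  [18,23]
[2,4] uncovered → point at 4; [7,12] uncovered → point at 12; [16,17] uncovered → point at 17; [18,23] uncovered → point at 23.
Points: 4, 12, 17, 23 (4 total).

4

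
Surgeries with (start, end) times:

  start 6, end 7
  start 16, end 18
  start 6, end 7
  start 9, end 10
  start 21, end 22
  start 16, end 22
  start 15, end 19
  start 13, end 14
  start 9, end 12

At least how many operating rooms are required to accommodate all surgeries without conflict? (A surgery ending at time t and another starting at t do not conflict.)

Events (time:±→running): 6:+→1 6:+→2 7:-→1 7:-→0 9:+→1 9:+→2 10:-→1 12:-→0 13:+→1 14:-→0 15:+→1 16:+→2 16:+→3 … peak 3.

3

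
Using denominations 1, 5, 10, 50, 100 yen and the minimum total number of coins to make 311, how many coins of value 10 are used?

Greedy: take as many of the largest coin as possible, then repeat with the remainder.
311 − 3×100→11 − 1×10→1 − 1×1→0
Count of 10: 1

1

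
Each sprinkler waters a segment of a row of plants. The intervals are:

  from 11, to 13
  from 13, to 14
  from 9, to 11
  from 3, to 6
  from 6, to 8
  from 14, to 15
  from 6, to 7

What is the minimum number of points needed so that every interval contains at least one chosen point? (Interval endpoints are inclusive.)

3

Sort by right endpoint; whenever an interval is uncovered, place a point at its right end.
By right end: [3,6]  [6,7]  [6,8]  [9,11]  [11,13]  [13,14]  [14,15]
[3,6] uncovered → point at 6; [9,11] uncovered → point at 11; [13,14] uncovered → point at 14.
Points: 6, 11, 14 (3 total).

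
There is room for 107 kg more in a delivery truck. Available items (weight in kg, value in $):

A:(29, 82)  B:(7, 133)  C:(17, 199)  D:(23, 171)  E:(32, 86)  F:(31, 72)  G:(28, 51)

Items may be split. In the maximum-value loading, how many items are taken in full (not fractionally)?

4

Ratios (sorted): B 19.00, C 11.71, D 7.43, A 2.83, E 2.69, F 2.32, G 1.82
take B (7 @ 133); take C (17 @ 199); take D (23 @ 171); take A (29 @ 82); take 31/32 of E → 83.31. Capacity used 107/107.
4 item(s) taken whole; one partial (take 31/32 of E).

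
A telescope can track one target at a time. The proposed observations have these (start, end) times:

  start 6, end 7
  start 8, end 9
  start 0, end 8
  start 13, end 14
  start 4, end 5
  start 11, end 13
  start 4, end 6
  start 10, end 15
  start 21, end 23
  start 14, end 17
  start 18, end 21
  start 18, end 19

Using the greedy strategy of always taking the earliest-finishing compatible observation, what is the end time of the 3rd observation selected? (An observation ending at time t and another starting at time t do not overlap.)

By end time: (4,5), (4,6), (6,7), (0,8), (8,9), (11,13), (13,14), (10,15), (14,17), (18,19), (18,21), (21,23).
Pick (4,5); next start ≥ 5 → (6,7); next start ≥ 7 → (8,9); next start ≥ 9 → (11,13); next start ≥ 13 → (13,14); next start ≥ 14 → (14,17); next start ≥ 17 → (18,19); next start ≥ 19 → (21,23).
Selected: (4,5) (6,7) (8,9) (11,13) (13,14) (14,17) (18,19) (21,23)

9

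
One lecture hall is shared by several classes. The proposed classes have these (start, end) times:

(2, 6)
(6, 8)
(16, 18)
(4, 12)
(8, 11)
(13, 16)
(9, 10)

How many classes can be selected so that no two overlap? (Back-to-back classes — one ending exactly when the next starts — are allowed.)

5

Order by finish time; keep every interval that doesn't clash with the previous kept one.
By end time: (2,6), (6,8), (9,10), (8,11), (4,12), (13,16), (16,18).
Pick (2,6); next start ≥ 6 → (6,8); next start ≥ 8 → (9,10); next start ≥ 10 → (13,16); next start ≥ 16 → (16,18).
Selected 5 classes.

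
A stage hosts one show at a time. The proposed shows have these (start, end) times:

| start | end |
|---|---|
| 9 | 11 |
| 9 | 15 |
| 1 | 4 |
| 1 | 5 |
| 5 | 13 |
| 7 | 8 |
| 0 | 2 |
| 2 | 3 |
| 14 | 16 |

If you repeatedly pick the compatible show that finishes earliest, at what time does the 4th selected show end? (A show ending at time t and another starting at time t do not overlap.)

11

Sort by end time and greedily take each interval whose start is ≥ the last chosen end.
By end time: (0,2), (2,3), (1,4), (1,5), (7,8), (9,11), (5,13), (9,15), (14,16).
Pick (0,2); next start ≥ 2 → (2,3); next start ≥ 3 → (7,8); next start ≥ 8 → (9,11); next start ≥ 11 → (14,16).
Selected: (0,2) (2,3) (7,8) (9,11) (14,16)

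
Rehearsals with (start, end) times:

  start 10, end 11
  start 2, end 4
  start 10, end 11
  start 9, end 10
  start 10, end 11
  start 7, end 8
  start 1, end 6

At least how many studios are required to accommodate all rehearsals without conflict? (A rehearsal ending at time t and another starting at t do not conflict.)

The answer is the maximum number of intervals overlapping at any instant.
starts: [1, 2, 7, 9, 10, 10, 10]
ends:   [4, 6, 8, 10, 11, 11, 11]
s1→1 s2→2 e4→1 e6→0 s7→1 e8→0 s9→1 e10→0 s10→1 s10→2 s10→3  — peak 3.

3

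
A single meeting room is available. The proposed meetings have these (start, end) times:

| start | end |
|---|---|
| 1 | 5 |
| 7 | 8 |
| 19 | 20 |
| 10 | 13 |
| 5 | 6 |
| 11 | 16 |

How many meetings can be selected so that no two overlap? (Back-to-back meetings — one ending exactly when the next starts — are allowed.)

Sort by end time and greedily take each interval whose start is ≥ the last chosen end.
Sorted by end: (1,5)  (5,6)  (7,8)  (10,13)  (11,16)  (19,20)
take (1,5); take (5,6); take (7,8); take (10,13); take (19,20).
Selected 5 meetings.

5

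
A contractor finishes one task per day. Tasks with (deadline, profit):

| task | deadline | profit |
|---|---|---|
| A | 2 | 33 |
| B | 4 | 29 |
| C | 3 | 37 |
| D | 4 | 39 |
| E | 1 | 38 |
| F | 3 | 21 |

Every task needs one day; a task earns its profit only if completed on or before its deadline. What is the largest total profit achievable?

By profit: D(d4,39), E(d1,38), C(d3,37), A(d2,33), B(d4,29), F(d3,21)
D→slot 4; E→slot 1; C→slot 3; A→slot 2; B skipped; F skipped.
Profit = 38 + 33 + 37 + 39 = 147

147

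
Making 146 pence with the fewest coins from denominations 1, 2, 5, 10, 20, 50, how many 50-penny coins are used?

2

146 = 2×50 + 2×20 + 1×5 + 1×1
Count of 50: 2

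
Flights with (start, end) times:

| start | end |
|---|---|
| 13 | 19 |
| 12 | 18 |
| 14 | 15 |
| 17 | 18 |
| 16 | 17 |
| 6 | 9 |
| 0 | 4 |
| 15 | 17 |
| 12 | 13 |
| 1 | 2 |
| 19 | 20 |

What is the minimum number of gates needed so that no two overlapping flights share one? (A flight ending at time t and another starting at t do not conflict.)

4

Count concurrent intervals with a sweep; the peak is the room count.
starts: [0, 1, 6, 12, 12, 13, 14, 15, 16, 17, 19]
ends:   [2, 4, 9, 13, 15, 17, 17, 18, 18, 19, 20]
s0→1 s1→2 e2→1 e4→0 s6→1 e9→0 s12→1 s12→2 e13→1 s13→2 s14→3 e15→2 s15→3 s16→4  — peak 4.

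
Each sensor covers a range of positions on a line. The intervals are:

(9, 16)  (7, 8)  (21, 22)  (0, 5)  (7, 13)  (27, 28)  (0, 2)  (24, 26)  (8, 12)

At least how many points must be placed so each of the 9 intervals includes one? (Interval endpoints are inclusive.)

Process intervals by earliest right end; each time one isn't hit yet, stab at its right endpoint.
By right end: [0,2]  [0,5]  [7,8]  [8,12]  [7,13]  [9,16]  [21,22]  [24,26]  [27,28]
[0,2] uncovered → point at 2; [7,8] uncovered → point at 8; [9,16] uncovered → point at 16; [21,22] uncovered → point at 22; [24,26] uncovered → point at 26; [27,28] uncovered → point at 28.
Points: 2, 8, 16, 22, 26, 28 (6 total).

6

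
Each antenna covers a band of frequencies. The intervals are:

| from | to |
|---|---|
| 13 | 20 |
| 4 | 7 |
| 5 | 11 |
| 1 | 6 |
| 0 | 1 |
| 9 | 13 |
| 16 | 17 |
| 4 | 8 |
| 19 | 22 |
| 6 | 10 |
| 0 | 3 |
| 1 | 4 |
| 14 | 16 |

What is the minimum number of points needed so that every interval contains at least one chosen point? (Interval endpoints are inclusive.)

5

Sort by right endpoint; whenever an interval is uncovered, place a point at its right end.
By right end: [0,1]  [0,3]  [1,4]  [1,6]  [4,7]  [4,8]  [6,10]  [5,11]  [9,13]  [14,16]  [16,17]  [13,20]  [19,22]
[0,1] uncovered → point at 1; [4,7] uncovered → point at 7; [9,13] uncovered → point at 13; [14,16] uncovered → point at 16; [19,22] uncovered → point at 22.
Points: 1, 7, 13, 16, 22 (5 total).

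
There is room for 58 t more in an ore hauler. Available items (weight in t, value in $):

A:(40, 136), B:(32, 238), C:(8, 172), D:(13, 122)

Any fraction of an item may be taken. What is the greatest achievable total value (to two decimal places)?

549.00

Sort by value per unit weight and fill in that order.
Order: C (172/8=21.50) > D (122/13=9.38) > B (238/32=7.44) > A (136/40=3.40)
Fill: take C (8 @ 172) → take D (13 @ 122) → take B (32 @ 238) → take 5/40 of A → 17.00; 58/58 used.
Total value = 549.00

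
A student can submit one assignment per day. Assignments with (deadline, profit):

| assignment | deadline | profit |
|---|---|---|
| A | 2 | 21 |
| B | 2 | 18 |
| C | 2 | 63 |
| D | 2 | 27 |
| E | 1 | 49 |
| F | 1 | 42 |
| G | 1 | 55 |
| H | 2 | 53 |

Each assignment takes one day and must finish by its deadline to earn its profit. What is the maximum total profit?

118

Sort by profit descending; place each in the latest free slot ≤ its deadline.
By profit: C(d2,63), G(d1,55), H(d2,53), E(d1,49), F(d1,42), D(d2,27), A(d2,21), B(d2,18)
C→slot 2; G→slot 1; H skipped; E skipped; F skipped; D skipped; A skipped; B skipped.
Profit = 55 + 63 = 118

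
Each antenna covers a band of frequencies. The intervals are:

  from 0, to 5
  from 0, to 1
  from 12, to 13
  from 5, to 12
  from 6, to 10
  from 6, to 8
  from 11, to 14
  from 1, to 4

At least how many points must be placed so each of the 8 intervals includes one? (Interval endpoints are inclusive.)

Process intervals by earliest right end; each time one isn't hit yet, stab at its right endpoint.
Sorted: [0,1] [1,4] [0,5] [6,8] [6,10] [5,12] [12,13] [11,14]
{[0,1],[1,4],[0,5]} hit by 1; {[6,8],[6,10],[5,12]} hit by 8; {[12,13],[11,14]} hit by 13.
Points: 1, 8, 13 (3 total).

3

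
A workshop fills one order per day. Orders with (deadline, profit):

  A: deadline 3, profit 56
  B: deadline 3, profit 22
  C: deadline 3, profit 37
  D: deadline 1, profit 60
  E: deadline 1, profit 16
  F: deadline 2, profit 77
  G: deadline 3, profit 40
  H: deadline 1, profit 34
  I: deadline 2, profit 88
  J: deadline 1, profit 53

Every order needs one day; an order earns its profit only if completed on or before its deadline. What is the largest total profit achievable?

221

Take jobs in profit order; each goes to the latest open slot no later than its deadline.
By profit: I(d2,88), F(d2,77), D(d1,60), A(d3,56), J(d1,53), G(d3,40), C(d3,37), H(d1,34), B(d3,22), E(d1,16)
I→slot 2; F→slot 1; D skipped; A→slot 3; J skipped; G skipped; C skipped; H skipped; B skipped; E skipped.
Profit = 77 + 88 + 56 = 221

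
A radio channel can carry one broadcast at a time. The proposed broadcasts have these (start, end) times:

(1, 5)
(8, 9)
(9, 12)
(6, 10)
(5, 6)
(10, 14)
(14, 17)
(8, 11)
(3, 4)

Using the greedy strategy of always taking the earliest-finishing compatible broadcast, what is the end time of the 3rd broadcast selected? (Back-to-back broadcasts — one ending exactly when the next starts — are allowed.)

9

By end time: (3,4), (1,5), (5,6), (8,9), (6,10), (8,11), (9,12), (10,14), (14,17).
Pick (3,4); next start ≥ 4 → (5,6); next start ≥ 6 → (8,9); next start ≥ 9 → (9,12); next start ≥ 12 → (14,17).
Selected: (3,4) (5,6) (8,9) (9,12) (14,17)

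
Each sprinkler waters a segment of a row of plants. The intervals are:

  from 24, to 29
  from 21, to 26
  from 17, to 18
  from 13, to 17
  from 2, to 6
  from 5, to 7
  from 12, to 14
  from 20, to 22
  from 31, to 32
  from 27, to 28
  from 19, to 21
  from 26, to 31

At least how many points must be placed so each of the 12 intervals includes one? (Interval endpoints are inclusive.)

Sort by right endpoint; whenever an interval is uncovered, place a point at its right end.
By right end: [2,6]  [5,7]  [12,14]  [13,17]  [17,18]  [19,21]  [20,22]  [21,26]  [27,28]  [24,29]  [26,31]  [31,32]
[2,6] uncovered → point at 6; [12,14] uncovered → point at 14; [17,18] uncovered → point at 18; [19,21] uncovered → point at 21; [27,28] uncovered → point at 28; [31,32] uncovered → point at 32.
Points: 6, 14, 18, 21, 28, 32 (6 total).

6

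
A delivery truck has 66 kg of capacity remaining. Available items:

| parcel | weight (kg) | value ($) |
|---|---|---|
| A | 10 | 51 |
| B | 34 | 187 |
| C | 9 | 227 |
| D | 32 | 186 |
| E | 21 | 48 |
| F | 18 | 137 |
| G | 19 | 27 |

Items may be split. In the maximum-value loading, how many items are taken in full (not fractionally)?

3

Ratios (sorted): C 25.22, F 7.61, D 5.81, B 5.50, A 5.10, E 2.29, G 1.42
take C (9 @ 227); take F (18 @ 137); take D (32 @ 186); take 7/34 of B → 38.50. Capacity used 66/66.
3 item(s) taken whole; one partial (take 7/34 of B).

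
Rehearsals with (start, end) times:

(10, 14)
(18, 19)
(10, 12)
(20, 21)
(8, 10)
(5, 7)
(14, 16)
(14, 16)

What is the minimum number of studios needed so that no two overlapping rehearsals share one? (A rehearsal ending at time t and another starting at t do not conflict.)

Count concurrent intervals with a sweep; the peak is the room count.
starts: [5, 8, 10, 10, 14, 14, 18, 20]
ends:   [7, 10, 12, 14, 16, 16, 19, 21]
s5→1 e7→0 s8→1 e10→0 s10→1 s10→2  — peak 2.

2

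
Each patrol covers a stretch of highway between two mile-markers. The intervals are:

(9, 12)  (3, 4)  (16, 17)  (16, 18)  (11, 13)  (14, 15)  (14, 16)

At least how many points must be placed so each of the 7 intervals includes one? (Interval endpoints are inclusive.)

By right end: [3,4]  [9,12]  [11,13]  [14,15]  [14,16]  [16,17]  [16,18]
[3,4] uncovered → point at 4; [9,12] uncovered → point at 12; [14,15] uncovered → point at 15; [16,17] uncovered → point at 17.
Points: 4, 12, 15, 17 (4 total).

4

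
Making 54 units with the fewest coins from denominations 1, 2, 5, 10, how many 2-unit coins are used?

2

Use the largest denomination that fits, subtract, and repeat.
54 = 5×10 + 2×2
Count of 2: 2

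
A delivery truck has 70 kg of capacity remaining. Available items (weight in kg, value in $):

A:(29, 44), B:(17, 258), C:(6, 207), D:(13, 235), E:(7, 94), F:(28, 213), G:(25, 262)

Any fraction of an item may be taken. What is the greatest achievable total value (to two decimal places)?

Sort by value per unit weight and fill in that order.
Ratios (sorted): C 34.50, D 18.08, B 15.18, E 13.43, G 10.48, F 7.61, A 1.52
take C (6 @ 207); take D (13 @ 235); take B (17 @ 258); take E (7 @ 94); take G (25 @ 262); take 2/28 of F → 15.21. Capacity used 70/70.
Total value = 1071.21

1071.21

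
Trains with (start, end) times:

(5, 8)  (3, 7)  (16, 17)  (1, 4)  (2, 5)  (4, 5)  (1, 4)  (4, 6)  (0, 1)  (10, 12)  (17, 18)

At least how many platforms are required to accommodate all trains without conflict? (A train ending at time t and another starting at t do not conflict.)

4

Count concurrent intervals with a sweep; the peak is the room count.
starts: [0, 1, 1, 2, 3, 4, 4, 5, 10, 16, 17]
ends:   [1, 4, 4, 5, 5, 6, 7, 8, 12, 17, 18]
s0→1 e1→0 s1→1 s1→2 s2→3 s3→4  — peak 4.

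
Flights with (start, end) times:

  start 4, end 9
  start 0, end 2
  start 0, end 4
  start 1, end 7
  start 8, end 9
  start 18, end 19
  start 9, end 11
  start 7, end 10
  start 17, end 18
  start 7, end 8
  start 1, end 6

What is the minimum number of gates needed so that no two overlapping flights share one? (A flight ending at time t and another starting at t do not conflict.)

Count concurrent intervals with a sweep; the peak is the room count.
starts: [0, 0, 1, 1, 4, 7, 7, 8, 9, 17, 18]
ends:   [2, 4, 6, 7, 8, 9, 9, 10, 11, 18, 19]
s0→1 s0→2 s1→3 s1→4  — peak 4.

4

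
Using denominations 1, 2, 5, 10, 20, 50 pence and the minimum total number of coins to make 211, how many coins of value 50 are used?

211 = 4×50 + 1×10 + 1×1
Count of 50: 4

4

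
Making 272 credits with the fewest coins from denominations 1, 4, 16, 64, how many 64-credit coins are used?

Greedy: take as many of the largest coin as possible, then repeat with the remainder.
272 − 4×64→16 − 1×16→0
Count of 64: 4

4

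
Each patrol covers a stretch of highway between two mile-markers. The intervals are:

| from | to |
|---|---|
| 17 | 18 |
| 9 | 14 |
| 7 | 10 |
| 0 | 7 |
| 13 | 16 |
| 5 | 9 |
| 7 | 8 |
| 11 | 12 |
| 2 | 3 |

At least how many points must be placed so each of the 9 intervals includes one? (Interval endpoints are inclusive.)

Sorted: [2,3] [0,7] [7,8] [5,9] [7,10] [11,12] [9,14] [13,16] [17,18]
{[2,3],[0,7]} hit by 3; {[7,8],[5,9],[7,10]} hit by 8; {[11,12],[9,14]} hit by 12; {[13,16]} hit by 16; {[17,18]} hit by 18.
Points: 3, 8, 12, 16, 18 (5 total).

5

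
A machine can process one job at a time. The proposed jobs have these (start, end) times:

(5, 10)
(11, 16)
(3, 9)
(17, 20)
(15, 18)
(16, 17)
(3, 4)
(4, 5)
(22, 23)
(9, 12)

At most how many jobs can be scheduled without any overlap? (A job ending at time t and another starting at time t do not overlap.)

Sort by end time and greedily take each interval whose start is ≥ the last chosen end.
Sorted by end: (3,4)  (4,5)  (3,9)  (5,10)  (9,12)  (11,16)  (16,17)  (15,18)  (17,20)  (22,23)
take (3,4); take (4,5); skip (3,9); take (5,10); take (11,16); take (16,17); take (17,20); take (22,23).
Selected 7 jobs.

7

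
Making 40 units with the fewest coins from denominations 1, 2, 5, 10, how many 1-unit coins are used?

0

Use the largest denomination that fits, subtract, and repeat.
40 − 4×10→0
Count of 1: 0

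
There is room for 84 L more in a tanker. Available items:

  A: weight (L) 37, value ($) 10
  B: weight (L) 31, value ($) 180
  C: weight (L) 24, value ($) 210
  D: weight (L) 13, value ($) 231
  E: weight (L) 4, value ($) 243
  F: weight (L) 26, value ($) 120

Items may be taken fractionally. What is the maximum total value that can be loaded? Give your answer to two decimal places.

Greedy by value/weight ratio, highest first.
Ratios (sorted): E 60.75, D 17.77, C 8.75, B 5.81, F 4.62, A 0.27
take E (4 @ 243); take D (13 @ 231); take C (24 @ 210); take B (31 @ 180); take 12/26 of F → 55.38. Capacity used 84/84.
Total value = 919.38

919.38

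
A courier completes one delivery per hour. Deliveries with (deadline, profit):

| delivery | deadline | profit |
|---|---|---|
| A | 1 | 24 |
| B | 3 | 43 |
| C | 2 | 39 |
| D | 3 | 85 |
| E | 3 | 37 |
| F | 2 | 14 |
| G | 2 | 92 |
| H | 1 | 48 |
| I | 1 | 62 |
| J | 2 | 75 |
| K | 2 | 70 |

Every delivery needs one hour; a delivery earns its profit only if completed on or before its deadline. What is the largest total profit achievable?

By profit: G(d2,92), D(d3,85), J(d2,75), K(d2,70), I(d1,62), H(d1,48), B(d3,43), C(d2,39), E(d3,37), A(d1,24), F(d2,14)
G→slot 2; D→slot 3; J→slot 1; K skipped; I skipped; H skipped; B skipped; C skipped; E skipped; A skipped; F skipped.
Profit = 75 + 92 + 85 = 252

252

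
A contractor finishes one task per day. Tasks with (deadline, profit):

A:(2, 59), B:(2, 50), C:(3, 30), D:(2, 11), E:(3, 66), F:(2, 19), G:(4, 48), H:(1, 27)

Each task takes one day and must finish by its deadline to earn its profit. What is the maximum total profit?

223

Sort by profit descending; place each in the latest free slot ≤ its deadline.
Profit order: E=66 A=59 B=50 G=48 C=30 H=27 F=19 D=11
Assign: E→slot 3, A→slot 2, B→slot 1, G→slot 4, C skipped, H skipped, F skipped, D skipped.
Slots: [1:B] [2:A] [3:E] [4:G]
Profit = 50 + 59 + 66 + 48 = 223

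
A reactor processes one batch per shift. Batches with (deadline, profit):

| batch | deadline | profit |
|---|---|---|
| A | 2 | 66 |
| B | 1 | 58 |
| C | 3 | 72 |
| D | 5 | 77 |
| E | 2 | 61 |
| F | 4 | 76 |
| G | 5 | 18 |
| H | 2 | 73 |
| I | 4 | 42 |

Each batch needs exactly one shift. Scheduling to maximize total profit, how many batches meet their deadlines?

5

By profit: D(d5,77), F(d4,76), H(d2,73), C(d3,72), A(d2,66), E(d2,61), B(d1,58), I(d4,42), G(d5,18)
D→slot 5; F→slot 4; H→slot 2; C→slot 3; A→slot 1; E skipped; B skipped; I skipped; G skipped.
5 of 9 scheduled.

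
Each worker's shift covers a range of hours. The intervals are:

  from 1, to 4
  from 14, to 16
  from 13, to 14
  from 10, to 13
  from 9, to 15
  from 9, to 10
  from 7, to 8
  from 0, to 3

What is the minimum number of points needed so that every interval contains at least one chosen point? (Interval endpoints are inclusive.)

4

Sorted: [0,3] [1,4] [7,8] [9,10] [10,13] [13,14] [9,15] [14,16]
{[0,3],[1,4]} hit by 3; {[7,8]} hit by 8; {[9,10],[10,13]} hit by 10; {[13,14],[9,15],[14,16]} hit by 14.
Points: 3, 8, 10, 14 (4 total).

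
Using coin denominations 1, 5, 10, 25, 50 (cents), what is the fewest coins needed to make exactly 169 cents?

169 − 3×50→19 − 1×10→9 − 1×5→4 − 4×1→0
Total coins = 3 + 1 + 1 + 4 = 9

9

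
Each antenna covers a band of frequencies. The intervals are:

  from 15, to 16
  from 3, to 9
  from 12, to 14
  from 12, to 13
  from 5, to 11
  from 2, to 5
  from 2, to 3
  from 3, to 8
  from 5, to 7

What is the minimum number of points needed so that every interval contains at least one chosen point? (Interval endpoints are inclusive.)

Process intervals by earliest right end; each time one isn't hit yet, stab at its right endpoint.
Sorted: [2,3] [2,5] [5,7] [3,8] [3,9] [5,11] [12,13] [12,14] [15,16]
{[2,3],[2,5]} hit by 3; {[5,7],[3,8],[3,9],[5,11]} hit by 7; {[12,13],[12,14]} hit by 13; {[15,16]} hit by 16.
Points: 3, 7, 13, 16 (4 total).

4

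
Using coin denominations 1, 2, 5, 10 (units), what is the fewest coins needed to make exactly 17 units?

3

17 − 1×10→7 − 1×5→2 − 1×2→0
Total coins = 1 + 1 + 1 = 3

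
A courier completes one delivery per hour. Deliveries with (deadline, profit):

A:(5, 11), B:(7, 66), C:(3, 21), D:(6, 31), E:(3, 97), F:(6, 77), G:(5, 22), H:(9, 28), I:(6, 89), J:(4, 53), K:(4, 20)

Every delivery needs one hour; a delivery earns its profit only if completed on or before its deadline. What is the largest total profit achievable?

By profit: E(d3,97), I(d6,89), F(d6,77), B(d7,66), J(d4,53), D(d6,31), H(d9,28), G(d5,22), C(d3,21), K(d4,20), A(d5,11)
E→slot 3; I→slot 6; F→slot 5; B→slot 7; J→slot 4; D→slot 2; H→slot 9; G→slot 1; C skipped; K skipped; A skipped.
Profit = 22 + 31 + 97 + 53 + 77 + 89 + 66 + 28 = 463

463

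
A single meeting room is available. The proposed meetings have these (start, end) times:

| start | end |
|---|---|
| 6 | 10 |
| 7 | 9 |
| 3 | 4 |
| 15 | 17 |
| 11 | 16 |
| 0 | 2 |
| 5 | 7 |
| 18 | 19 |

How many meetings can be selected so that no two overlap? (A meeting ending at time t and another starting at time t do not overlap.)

Order by finish time; keep every interval that doesn't clash with the previous kept one.
By end time: (0,2), (3,4), (5,7), (7,9), (6,10), (11,16), (15,17), (18,19).
Pick (0,2); next start ≥ 2 → (3,4); next start ≥ 4 → (5,7); next start ≥ 7 → (7,9); next start ≥ 9 → (11,16); next start ≥ 16 → (18,19).
Selected 6 meetings.

6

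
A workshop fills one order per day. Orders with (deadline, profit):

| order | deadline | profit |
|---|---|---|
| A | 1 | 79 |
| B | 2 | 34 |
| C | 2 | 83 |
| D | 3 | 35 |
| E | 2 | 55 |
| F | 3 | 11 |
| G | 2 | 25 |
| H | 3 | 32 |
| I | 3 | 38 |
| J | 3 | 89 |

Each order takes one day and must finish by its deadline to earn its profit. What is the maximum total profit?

251

Take jobs in profit order; each goes to the latest open slot no later than its deadline.
Profit order: J=89 C=83 A=79 E=55 I=38 D=35 B=34 H=32 G=25 F=11
Assign: J→slot 3, C→slot 2, A→slot 1, E skipped, I skipped, D skipped, B skipped, H skipped, G skipped, F skipped.
Slots: [1:A] [2:C] [3:J]
Profit = 79 + 83 + 89 = 251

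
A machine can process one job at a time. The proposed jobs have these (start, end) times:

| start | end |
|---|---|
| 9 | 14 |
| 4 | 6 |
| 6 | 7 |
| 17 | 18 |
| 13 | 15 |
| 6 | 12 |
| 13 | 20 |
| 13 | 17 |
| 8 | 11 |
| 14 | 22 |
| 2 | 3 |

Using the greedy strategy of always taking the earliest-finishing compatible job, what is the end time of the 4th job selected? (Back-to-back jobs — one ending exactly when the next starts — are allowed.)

Greedy by earliest finish: after sorting by end time, pick each interval compatible with the last pick.
By end time: (2,3), (4,6), (6,7), (8,11), (6,12), (9,14), (13,15), (13,17), (17,18), (13,20), (14,22).
Pick (2,3); next start ≥ 3 → (4,6); next start ≥ 6 → (6,7); next start ≥ 7 → (8,11); next start ≥ 11 → (13,15); next start ≥ 15 → (17,18).
Selected: (2,3) (4,6) (6,7) (8,11) (13,15) (17,18)

11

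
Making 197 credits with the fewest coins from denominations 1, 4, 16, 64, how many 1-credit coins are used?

1

197 − 3×64→5 − 1×4→1 − 1×1→0
Count of 1: 1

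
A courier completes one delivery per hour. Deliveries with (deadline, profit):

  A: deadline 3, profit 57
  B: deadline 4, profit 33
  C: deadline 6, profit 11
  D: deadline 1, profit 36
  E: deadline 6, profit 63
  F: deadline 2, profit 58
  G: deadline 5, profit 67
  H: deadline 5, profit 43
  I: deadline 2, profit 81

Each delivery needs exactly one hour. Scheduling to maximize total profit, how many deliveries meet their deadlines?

6

Profit order: I=81 G=67 E=63 F=58 A=57 H=43 D=36 B=33 C=11
Assign: I→slot 2, G→slot 5, E→slot 6, F→slot 1, A→slot 3, H→slot 4, D skipped, B skipped, C skipped.
Slots: [1:F] [2:I] [3:A] [4:H] [5:G] [6:E]
6 of 9 scheduled.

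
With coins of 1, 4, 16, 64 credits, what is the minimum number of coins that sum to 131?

Greedy: take as many of the largest coin as possible, then repeat with the remainder.
131 − 2×64→3 − 3×1→0
Total coins = 2 + 3 = 5

5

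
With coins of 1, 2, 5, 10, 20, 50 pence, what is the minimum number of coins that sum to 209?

7

Greedy: take as many of the largest coin as possible, then repeat with the remainder.
209 = 4×50 + 1×5 + 2×2
Total coins = 4 + 1 + 2 = 7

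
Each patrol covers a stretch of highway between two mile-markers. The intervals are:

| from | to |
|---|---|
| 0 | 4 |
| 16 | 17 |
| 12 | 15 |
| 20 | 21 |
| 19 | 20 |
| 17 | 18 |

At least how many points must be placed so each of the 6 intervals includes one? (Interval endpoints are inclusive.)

4

Sort by right endpoint; whenever an interval is uncovered, place a point at its right end.
Sorted: [0,4] [12,15] [16,17] [17,18] [19,20] [20,21]
{[0,4]} hit by 4; {[12,15]} hit by 15; {[16,17],[17,18]} hit by 17; {[19,20],[20,21]} hit by 20.
Points: 4, 15, 17, 20 (4 total).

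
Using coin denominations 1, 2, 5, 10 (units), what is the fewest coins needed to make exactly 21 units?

3

21 = 2×10 + 1×1
Total coins = 2 + 1 = 3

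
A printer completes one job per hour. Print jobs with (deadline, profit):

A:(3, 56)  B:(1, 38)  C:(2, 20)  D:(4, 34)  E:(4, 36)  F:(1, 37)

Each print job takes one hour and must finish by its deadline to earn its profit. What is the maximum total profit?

By profit: A(d3,56), B(d1,38), F(d1,37), E(d4,36), D(d4,34), C(d2,20)
A→slot 3; B→slot 1; F skipped; E→slot 4; D→slot 2; C skipped.
Profit = 38 + 34 + 56 + 36 = 164

164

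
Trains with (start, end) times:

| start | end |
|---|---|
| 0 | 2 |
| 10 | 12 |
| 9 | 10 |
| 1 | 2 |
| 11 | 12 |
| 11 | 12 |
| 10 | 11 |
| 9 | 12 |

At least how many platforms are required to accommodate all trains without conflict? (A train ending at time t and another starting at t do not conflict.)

starts: [0, 1, 9, 9, 10, 10, 11, 11]
ends:   [2, 2, 10, 11, 12, 12, 12, 12]
s0→1 s1→2 e2→1 e2→0 s9→1 s9→2 e10→1 s10→2 s10→3 e11→2 s11→3 s11→4  — peak 4.

4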